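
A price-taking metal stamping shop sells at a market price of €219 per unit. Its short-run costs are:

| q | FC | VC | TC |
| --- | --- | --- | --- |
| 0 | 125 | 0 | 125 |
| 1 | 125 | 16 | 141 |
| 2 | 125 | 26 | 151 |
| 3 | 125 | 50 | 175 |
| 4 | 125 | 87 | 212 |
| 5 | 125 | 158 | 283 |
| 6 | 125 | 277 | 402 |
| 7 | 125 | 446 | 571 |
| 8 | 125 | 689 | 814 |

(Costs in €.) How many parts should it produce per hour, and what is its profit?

q = 7; profit = €962

Compute π = P·q − TC at each output: q=0: -125; q=1: 78; q=2: 287; q=3: 482; q=4: 664; q=5: 812; q=6: 912; q=7: 962; q=8: 938.
Profit is maximized at q = 7. AVC there is 446/7 = €63.71 ≤ P, so producing beats shutting down (which would give -€125).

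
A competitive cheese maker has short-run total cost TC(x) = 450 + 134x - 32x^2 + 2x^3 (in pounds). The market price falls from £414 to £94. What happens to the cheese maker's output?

MC = 134 - 64x + 6x^2; the shutdown threshold is min AVC = £6 (at x = 8).
At P = £414 ≥ min AVC, set P = MC on the rising branch: x = 14.
At P = £94 ≥ min AVC, set P = MC: x = 10. The firm stays open but cuts output.

Output falls from 14 to 10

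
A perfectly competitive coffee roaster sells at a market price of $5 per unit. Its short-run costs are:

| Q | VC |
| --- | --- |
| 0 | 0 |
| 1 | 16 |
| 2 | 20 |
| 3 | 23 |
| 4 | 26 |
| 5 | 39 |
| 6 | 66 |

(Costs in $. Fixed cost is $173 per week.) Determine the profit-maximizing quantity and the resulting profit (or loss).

Q = 0 (shut down); profit = -$173

Compute π = P·Q − TC at each output: Q=0: -173; Q=1: -184; Q=2: -183; Q=3: -181; Q=4: -179; Q=5: -187; Q=6: -209.
Profit is highest at Q = 0. Equivalently, the lowest AVC in the table is 26/4 ≈ $6.50 at Q = 4, and P = $5 falls below it — price never covers variable cost, so the firm shuts down and loses only its fixed cost.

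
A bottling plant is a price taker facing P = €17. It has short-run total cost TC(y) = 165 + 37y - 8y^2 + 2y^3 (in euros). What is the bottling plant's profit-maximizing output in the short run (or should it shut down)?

Shut down

Strip out fixed cost: VC = 37y - 8y^2 + 2y^3. Then AVC = 37 - 8y + 2y^2 and MC = 37 - 16y + 6y^2.
AVC is minimized where dAVC/dy = -8 + 4y = 0, at y = 2; min AVC = 37 - 8·2 + 2·2^2 = €29.
With P < min AVC (€17 < €29), every unit sold adds to the loss.
Shutting down limits the loss to fixed cost, €165.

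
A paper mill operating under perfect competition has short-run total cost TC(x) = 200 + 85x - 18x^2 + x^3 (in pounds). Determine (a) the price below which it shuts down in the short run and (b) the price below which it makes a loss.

Shutdown price = min AVC. AVC = 85 - 18x + x^2, with vertex at x = 9 and minimum £4.
ATC = 200/x + 85 - 18x + x^2. Setting dATC/dx = −200/x^2 − 18 + 2x = 0 gives x = 10 (since 2·10^3 − 18·10^2 = 200).
min ATC = 200/10 + 85 − 18·10 + 10^2 = £25. That is the break-even price.
For £4 ≤ P < £25 the firm produces at a loss; below £4 it shuts down.

Shutdown price = £4; break-even price = £25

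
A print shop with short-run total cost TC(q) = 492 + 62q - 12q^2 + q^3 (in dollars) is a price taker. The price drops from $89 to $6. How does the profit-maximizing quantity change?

Output falls from 9 to 0 (the firm shuts down)

MC = 62 - 24q + 3q^2; the shutdown threshold is min AVC = $26 (at q = 6).
At P = $89 ≥ min AVC, set P = MC on the rising branch: q = 9.
At P = $6 < min AVC = $26, price no longer covers variable cost at any output, so the firm shuts down: q = 0.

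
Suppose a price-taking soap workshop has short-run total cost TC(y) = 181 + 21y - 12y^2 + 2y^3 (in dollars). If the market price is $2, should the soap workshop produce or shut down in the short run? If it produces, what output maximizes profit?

From TC, MC = TC'(y) = 21 - 24y + 6y^2 and AVC = VC/y = 21 - 12y + 2y^2.
AVC hits its minimum where MC = AVC, at y = 3, giving min AVC = 21 - 12·3 + 2·3^2 = $3.
P = $2 lies below min AVC = $3; no output level covers variable cost.
Shutting down limits the loss to fixed cost, $181.

Shut down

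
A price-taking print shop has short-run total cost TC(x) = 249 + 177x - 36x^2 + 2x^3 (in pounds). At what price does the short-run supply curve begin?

The shutdown price is the minimum of AVC. VC = 177x - 36x^2 + 2x^3, so AVC = 177 - 36x + 2x^2.
At the minimum of AVC, MC = AVC. MC = 177 - 72x + 6x^2; setting MC = AVC gives 4x^2 - 36x = 0, so x = 9. min AVC = 15.
So the shutdown price is £15.

£15 per unit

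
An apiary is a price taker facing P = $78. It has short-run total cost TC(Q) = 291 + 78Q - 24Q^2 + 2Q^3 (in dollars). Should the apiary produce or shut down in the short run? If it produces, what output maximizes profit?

From TC, MC = TC'(Q) = 78 - 48Q + 6Q^2 and AVC = VC/Q = 78 - 24Q + 2Q^2.
AVC is minimized where dAVC/dQ = -24 + 4Q = 0, at Q = 6; min AVC = 78 - 24·6 + 2·6^2 = $6.
Because $78 ≥ $6, revenue can cover variable cost; the firm operates.
Solving P = MC: -48Q + 6Q^2 = 0 ⇒ Q = 0 or 8. On the upward-sloping branch, Q* = 8.
Check: AVC at Q = 8 is $14 ≤ P, so revenue covers variable cost.
Profit = P·Q − TC = 78·8 − 403 = $221.

Produce at Q = 8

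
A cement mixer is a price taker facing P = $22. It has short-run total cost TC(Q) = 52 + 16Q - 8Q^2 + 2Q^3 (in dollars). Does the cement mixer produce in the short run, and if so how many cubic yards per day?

Variable cost is VC = 16Q - 8Q^2 + 2Q^3, so AVC = VC/Q = 16 - 8Q + 2Q^2 and MC = dTC/dQ = 16 - 16Q + 6Q^2.
AVC hits its minimum where MC = AVC, at Q = 2, giving min AVC = 16 - 8·2 + 2·2^2 = $8.
Since P = $22 ≥ min AVC = $8, price covers variable cost and the firm should produce.
Set P = MC: 22 = 16 - 16Q + 6Q^2 → -6 - 16Q + 6Q^2 = 0. The roots are Q = -1/3 and Q = 3; the profit-maximizing output is on the rising part of MC, so Q* = 3.
Check: AVC at Q = 3 is $10 ≤ P, so revenue covers variable cost.
Profit = P·Q − TC = 22·3 − 82 = -$16, a loss, but smaller than the $52 fixed cost the firm would lose by shutting down.

Produce at Q = 3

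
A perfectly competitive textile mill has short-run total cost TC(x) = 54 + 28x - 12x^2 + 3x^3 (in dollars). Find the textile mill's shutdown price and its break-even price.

AVC = 28 - 12x + 3x^2; minimized at x = 2, giving min AVC = $16. That is the shutdown price.
ATC = 54/x + 28 - 12x + 3x^2. Setting dATC/dx = −54/x^2 − 12 + 6x = 0 gives x = 3 (since 6·3^3 − 12·3^2 = 54).
min ATC = 54/3 + 28 − 12·3 + 3·3^2 = $37. That is the break-even price.
Between these two prices the firm operates at a loss; above $37 it earns a profit.

Shutdown price = $16; break-even price = $37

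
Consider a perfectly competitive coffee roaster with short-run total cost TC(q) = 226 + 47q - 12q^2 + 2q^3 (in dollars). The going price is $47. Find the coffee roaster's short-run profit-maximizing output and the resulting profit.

Profit = -$162 at q = 4

AVC = 47 - 12q + 2q^2 has its minimum $29 at q = 3; price $47 clears that bar, so the firm operates.
With MC = 47 - 24q + 6q^2, P = MC on the upward-sloping part at q* = 4.
TR = 47·4 = 188. TC = 226 + 124 = 350. Profit = 188 − 350 = -$162.
Shutting down would mean losing the fixed cost of $226, so operating at a loss of $162 is better by $64.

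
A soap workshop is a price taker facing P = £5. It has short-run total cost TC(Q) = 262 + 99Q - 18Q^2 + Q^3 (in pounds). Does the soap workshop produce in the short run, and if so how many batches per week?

Variable cost is VC = 99Q - 18Q^2 + Q^3, so AVC = VC/Q = 99 - 18Q + Q^2 and MC = dTC/dQ = 99 - 36Q + 3Q^2.
AVC hits its minimum where MC = AVC, at Q = 9, giving min AVC = 99 - 18·9 + 9^2 = £18.
Since P = £5 < min AVC = £18, price fails to cover variable cost at any output.
Best response: produce nothing and absorb the £262 fixed cost.

Shut down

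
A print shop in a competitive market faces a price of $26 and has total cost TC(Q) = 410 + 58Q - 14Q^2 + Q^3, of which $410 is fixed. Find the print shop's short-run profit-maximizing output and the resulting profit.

Profit = -$282 at Q = 8

AVC = 58 - 14Q + Q^2 has its minimum $9 at Q = 7; price $26 clears that bar, so the firm operates.
With MC = 58 - 28Q + 3Q^2, P = MC on the upward-sloping part at Q* = 8.
TR = 26·8 = 208. TC = 410 + 80 = 490. Profit = 208 − 490 = -$282.
That loss of $282 beats the $410 the firm would lose by shutting down; producing recovers $128 of fixed cost.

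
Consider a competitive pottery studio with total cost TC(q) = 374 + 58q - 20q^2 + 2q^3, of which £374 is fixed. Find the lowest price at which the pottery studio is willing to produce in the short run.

The firm shuts down when price falls below the minimum of average variable cost. AVC = VC/q = 58 - 20q + 2q^2.
At the minimum of AVC, MC = AVC. MC = 58 - 40q + 6q^2; setting MC = AVC gives 4q^2 - 20q = 0, so q = 5. min AVC = 8.
For P < £8 the firm produces nothing.

£8 per unit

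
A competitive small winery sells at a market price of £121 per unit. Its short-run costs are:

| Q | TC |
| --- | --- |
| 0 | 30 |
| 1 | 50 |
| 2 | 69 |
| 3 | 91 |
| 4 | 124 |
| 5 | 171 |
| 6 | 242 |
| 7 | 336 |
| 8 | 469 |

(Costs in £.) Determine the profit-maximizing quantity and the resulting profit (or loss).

Compute π = P·Q − TC at each output: Q=0: -30; Q=1: 71; Q=2: 173; Q=3: 272; Q=4: 360; Q=5: 434; Q=6: 484; Q=7: 511; Q=8: 499.
Profit is maximized at Q = 7. AVC there is 306/7 = £43.71 ≤ P, so producing beats shutting down (which would give -£30).

Q = 7; profit = £511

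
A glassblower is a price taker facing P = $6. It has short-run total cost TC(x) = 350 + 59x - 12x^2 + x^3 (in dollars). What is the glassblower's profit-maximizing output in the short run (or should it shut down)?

Shut down

Strip out fixed cost: VC = 59x - 12x^2 + x^3. Then AVC = 59 - 12x + x^2 and MC = 59 - 24x + 3x^2.
AVC hits its minimum where MC = AVC, at x = 6, giving min AVC = 59 - 12·6 + 6^2 = $23.
With P < min AVC ($6 < $23), every unit sold adds to the loss.
Shutting down limits the loss to fixed cost, $350.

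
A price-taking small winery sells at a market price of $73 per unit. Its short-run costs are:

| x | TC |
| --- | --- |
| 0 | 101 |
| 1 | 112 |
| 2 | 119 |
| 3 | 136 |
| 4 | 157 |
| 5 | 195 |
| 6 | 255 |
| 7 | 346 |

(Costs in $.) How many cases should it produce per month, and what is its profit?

x = 6; profit = $183

Compute π = P·x − TC at each output: x=0: -101; x=1: -39; x=2: 27; x=3: 83; x=4: 135; x=5: 170; x=6: 183; x=7: 165.
Profit is maximized at x = 6. AVC there is 154/6 = $25.67 ≤ P, so producing beats shutting down (which would give -$101).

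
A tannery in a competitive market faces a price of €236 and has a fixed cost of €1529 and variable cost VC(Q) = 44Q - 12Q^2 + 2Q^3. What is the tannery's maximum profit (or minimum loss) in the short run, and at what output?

Profit = -€249 at Q = 8

AVC = 44 - 12Q + 2Q^2; min AVC = €26 at Q = 3. Since P = €236 ≥ min AVC, the firm produces.
MC = 44 - 24Q + 6Q^2. Setting P = MC and taking the root on the rising branch gives Q* = 8.
TR = 236·8 = 1888. TC = 1529 + 608 = 2137. Profit = 1888 − 2137 = -€249.
By producing, the firm covers all variable cost plus €1280 of fixed cost; shutting down would lose the full €1529.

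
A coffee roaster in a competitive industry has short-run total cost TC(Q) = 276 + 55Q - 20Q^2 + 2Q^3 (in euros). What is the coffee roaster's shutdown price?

Short-run supply begins at min AVC. From VC = 55Q - 20Q^2 + 2Q^3, AVC = 55 - 20Q + 2Q^2.
At the minimum of AVC, MC = AVC. MC = 55 - 40Q + 6Q^2; setting MC = AVC gives 4Q^2 - 20Q = 0, so Q = 5. min AVC = 5.
For P < €5 the firm produces nothing.

€5 per unit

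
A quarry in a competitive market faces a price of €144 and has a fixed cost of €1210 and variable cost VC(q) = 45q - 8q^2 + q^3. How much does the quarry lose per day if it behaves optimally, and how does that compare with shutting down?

AVC = 45 - 8q + q^2 has its minimum €29 at q = 4; price €144 clears that bar, so the firm operates.
MC = 45 - 16q + 3q^2. Setting P = MC and taking the root on the rising branch gives q* = 9.
TR = 144·9 = 1296. TC = 1210 + 486 = 1696. Profit = 1296 − 1696 = -€400.
By producing, the firm covers all variable cost plus €810 of fixed cost; shutting down would lose the full €1210.

Profit = -€400 at q = 9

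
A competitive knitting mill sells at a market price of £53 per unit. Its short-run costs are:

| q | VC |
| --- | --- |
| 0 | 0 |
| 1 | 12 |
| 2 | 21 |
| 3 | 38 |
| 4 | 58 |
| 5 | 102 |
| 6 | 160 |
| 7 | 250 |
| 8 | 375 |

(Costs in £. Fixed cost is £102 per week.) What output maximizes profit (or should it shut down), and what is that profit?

q = 5; profit = £61

Profit at each row (π = 53q − TC): q=0: -102; q=1: -61; q=2: -17; q=3: 19; q=4: 52; q=5: 61; q=6: 56; q=7: 19; q=8: -53.
Profit is maximized at q = 5. AVC there is 102/5 = £20.40 ≤ P, so producing beats shutting down (which would give -£102).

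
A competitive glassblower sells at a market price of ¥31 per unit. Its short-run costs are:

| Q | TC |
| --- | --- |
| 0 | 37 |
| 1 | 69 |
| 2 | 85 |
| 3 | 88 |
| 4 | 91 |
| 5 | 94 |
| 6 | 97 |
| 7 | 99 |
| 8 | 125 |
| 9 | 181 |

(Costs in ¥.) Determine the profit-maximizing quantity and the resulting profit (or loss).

Q = 8; profit = ¥123

Compute π = P·Q − TC at each output: Q=0: -37; Q=1: -38; Q=2: -23; Q=3: 5; Q=4: 33; Q=5: 61; Q=6: 89; Q=7: 118; Q=8: 123; Q=9: 98.
Profit is maximized at Q = 8. AVC there is 88/8 = ¥11 ≤ P, so producing beats shutting down (which would give -¥37).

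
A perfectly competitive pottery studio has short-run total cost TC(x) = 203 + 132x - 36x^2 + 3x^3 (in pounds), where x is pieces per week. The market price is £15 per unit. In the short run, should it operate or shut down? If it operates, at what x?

Variable cost is VC = 132x - 36x^2 + 3x^3, so AVC = VC/x = 132 - 36x + 3x^2 and MC = dTC/dx = 132 - 72x + 9x^2.
AVC hits its minimum where MC = AVC, at x = 6, giving min AVC = 132 - 36·6 + 3·6^2 = £24.
Since P = £15 < min AVC = £24, price fails to cover variable cost at any output.
Best response: produce nothing and absorb the £203 fixed cost.

Shut down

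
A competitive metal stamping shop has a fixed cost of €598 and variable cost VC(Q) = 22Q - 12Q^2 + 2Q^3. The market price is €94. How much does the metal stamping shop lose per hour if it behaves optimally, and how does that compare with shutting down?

AVC = 22 - 12Q + 2Q^2; min AVC = €4 at Q = 3. Since P = €94 ≥ min AVC, the firm produces.
With MC = 22 - 24Q + 6Q^2, P = MC on the upward-sloping part at Q* = 6.
TR = 94·6 = 564. TC = 598 + 132 = 730. Profit = 564 − 730 = -€166.
That loss of €166 beats the €598 the firm would lose by shutting down; producing recovers €432 of fixed cost.

Profit = -€166 at Q = 6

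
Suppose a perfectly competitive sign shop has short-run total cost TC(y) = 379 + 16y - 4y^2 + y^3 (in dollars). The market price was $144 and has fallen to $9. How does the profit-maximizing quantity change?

MC = 16 - 8y + 3y^2; the shutdown threshold is min AVC = $12 (at y = 2).
At P = $144 ≥ min AVC, set P = MC on the rising branch: y = 8.
At P = $9 < min AVC = $12, price no longer covers variable cost at any output, so the firm shuts down: y = 0.

Output falls from 8 to 0 (the firm shuts down)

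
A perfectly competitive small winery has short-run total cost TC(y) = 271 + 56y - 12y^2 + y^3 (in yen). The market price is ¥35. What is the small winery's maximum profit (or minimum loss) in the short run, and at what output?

Profit = -¥173 at y = 7

AVC = 56 - 12y + y^2; min AVC = ¥20 at y = 6. Since P = ¥35 ≥ min AVC, the firm produces.
With MC = 56 - 24y + 3y^2, P = MC on the upward-sloping part at y* = 7.
TR = 35·7 = 245. TC = 271 + 147 = 418. Profit = 245 − 418 = -¥173.
Shutting down would mean losing the fixed cost of ¥271, so operating at a loss of ¥173 is better by ¥98.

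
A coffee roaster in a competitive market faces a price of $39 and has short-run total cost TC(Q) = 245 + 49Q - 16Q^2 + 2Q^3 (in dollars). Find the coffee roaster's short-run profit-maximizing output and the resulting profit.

Profit = -$145 at Q = 5

AVC = 49 - 16Q + 2Q^2 has its minimum $17 at Q = 4; price $39 clears that bar, so the firm operates.
With MC = 49 - 32Q + 6Q^2, P = MC on the upward-sloping part at Q* = 5.
TR = 39·5 = 195. TC = 245 + 95 = 340. Profit = 195 − 340 = -$145.
By producing, the firm covers all variable cost plus $100 of fixed cost; shutting down would lose the full $245.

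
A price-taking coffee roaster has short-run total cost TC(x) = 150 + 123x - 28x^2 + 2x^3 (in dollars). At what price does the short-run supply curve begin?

$25 per unit

The shutdown price is the minimum of AVC. VC = 123x - 28x^2 + 2x^3, so AVC = 123 - 28x + 2x^2.
dAVC/dx = -28 + 4x = 0 gives x = 7. min AVC = 123 - 28·7 + 2·7^2 = 25.
For P < $25 the firm produces nothing.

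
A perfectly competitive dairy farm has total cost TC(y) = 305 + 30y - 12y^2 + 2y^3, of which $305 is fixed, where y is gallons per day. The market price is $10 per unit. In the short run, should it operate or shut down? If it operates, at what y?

From TC, MC = TC'(y) = 30 - 24y + 6y^2 and AVC = VC/y = 30 - 12y + 2y^2.
AVC hits its minimum where MC = AVC, at y = 3, giving min AVC = 30 - 12·3 + 2·3^2 = $12.
With P < min AVC ($10 < $12), every unit sold adds to the loss.
The firm minimizes its loss by shutting down and losing only its fixed cost of $305.

Shut down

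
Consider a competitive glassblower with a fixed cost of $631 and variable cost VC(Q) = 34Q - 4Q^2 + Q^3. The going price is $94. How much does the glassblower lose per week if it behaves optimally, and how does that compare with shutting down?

AVC = 34 - 4Q + Q^2 has its minimum $30 at Q = 2; price $94 clears that bar, so the firm operates.
MC = 34 - 8Q + 3Q^2. Setting P = MC and taking the root on the rising branch gives Q* = 6.
TR = 94·6 = 564. TC = 631 + 276 = 907. Profit = 564 − 907 = -$343.
That loss of $343 beats the $631 the firm would lose by shutting down; producing recovers $288 of fixed cost.

Profit = -$343 at Q = 6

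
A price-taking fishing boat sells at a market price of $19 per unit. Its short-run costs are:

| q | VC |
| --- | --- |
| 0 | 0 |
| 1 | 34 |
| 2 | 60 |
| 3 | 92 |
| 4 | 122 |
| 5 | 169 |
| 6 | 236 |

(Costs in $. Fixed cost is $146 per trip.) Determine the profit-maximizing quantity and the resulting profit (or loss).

q = 0 (shut down); profit = -$146

Compute π = P·q − TC at each output: q=0: -146; q=1: -161; q=2: -168; q=3: -181; q=4: -192; q=5: -220; q=6: -268.
Profit is highest at q = 0. Equivalently, the lowest AVC in the table is 60/2 ≈ $30 at q = 2, and P = $19 falls below it — price never covers variable cost, so the firm shuts down and loses only its fixed cost.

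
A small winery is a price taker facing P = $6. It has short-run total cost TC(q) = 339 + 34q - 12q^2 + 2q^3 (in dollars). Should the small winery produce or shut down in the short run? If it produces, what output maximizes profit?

Strip out fixed cost: VC = 34q - 12q^2 + 2q^3. Then AVC = 34 - 12q + 2q^2 and MC = 34 - 24q + 6q^2.
AVC hits its minimum where MC = AVC, at q = 3, giving min AVC = 34 - 12·3 + 2·3^2 = $16.
Since P = $6 < min AVC = $16, price fails to cover variable cost at any output.
Shutting down limits the loss to fixed cost, $339.

Shut down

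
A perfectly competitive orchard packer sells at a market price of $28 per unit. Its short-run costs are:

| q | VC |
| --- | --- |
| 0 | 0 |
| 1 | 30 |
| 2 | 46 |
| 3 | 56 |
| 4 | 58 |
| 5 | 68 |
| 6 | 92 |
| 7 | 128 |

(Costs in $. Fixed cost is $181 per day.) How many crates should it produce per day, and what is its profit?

q = 6; profit = -$105

Compute π = P·q − TC at each output: q=0: -181; q=1: -183; q=2: -171; q=3: -153; q=4: -127; q=5: -109; q=6: -105; q=7: -113.
Profit is maximized at q = 6. AVC there is 92/6 = $15.33 ≤ P, so producing beats shutting down (which would give -$181).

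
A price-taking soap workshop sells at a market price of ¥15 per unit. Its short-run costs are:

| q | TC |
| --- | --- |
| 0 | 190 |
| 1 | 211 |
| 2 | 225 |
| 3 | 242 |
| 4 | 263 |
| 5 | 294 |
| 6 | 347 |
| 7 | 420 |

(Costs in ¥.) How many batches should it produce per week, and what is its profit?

Compute π = P·q − TC at each output: q=0: -190; q=1: -196; q=2: -195; q=3: -197; q=4: -203; q=5: -219; q=6: -257; q=7: -315.
Profit is highest at q = 0. Equivalently, the lowest AVC in the table is 52/3 ≈ ¥17.33 at q = 3, and P = ¥15 falls below it — price never covers variable cost, so the firm shuts down and loses only its fixed cost.

q = 0 (shut down); profit = -¥190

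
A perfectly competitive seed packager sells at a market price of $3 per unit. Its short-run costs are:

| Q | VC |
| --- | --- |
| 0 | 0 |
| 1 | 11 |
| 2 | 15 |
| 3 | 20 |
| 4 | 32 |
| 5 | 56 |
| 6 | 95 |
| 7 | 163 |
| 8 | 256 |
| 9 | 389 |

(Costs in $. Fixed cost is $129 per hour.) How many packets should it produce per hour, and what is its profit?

Q = 0 (shut down); profit = -$129

Profit at each row (π = 3Q − TC): Q=0: -129; Q=1: -137; Q=2: -138; Q=3: -140; Q=4: -149; Q=5: -170; Q=6: -206; Q=7: -271; Q=8: -361; Q=9: -491.
Profit is highest at Q = 0. Equivalently, the lowest AVC in the table is 20/3 ≈ $6.67 at Q = 3, and P = $3 falls below it — price never covers variable cost, so the firm shuts down and loses only its fixed cost.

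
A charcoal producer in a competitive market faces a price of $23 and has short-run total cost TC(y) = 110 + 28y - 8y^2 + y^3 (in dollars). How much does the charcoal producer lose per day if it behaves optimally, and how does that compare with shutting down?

Profit = -$60 at y = 5

AVC = 28 - 8y + y^2; min AVC = $12 at y = 4. Since P = $23 ≥ min AVC, the firm produces.
With MC = 28 - 16y + 3y^2, P = MC on the upward-sloping part at y* = 5.
TR = 23·5 = 115. TC = 110 + 65 = 175. Profit = 115 − 175 = -$60.
That loss of $60 beats the $110 the firm would lose by shutting down; producing recovers $50 of fixed cost.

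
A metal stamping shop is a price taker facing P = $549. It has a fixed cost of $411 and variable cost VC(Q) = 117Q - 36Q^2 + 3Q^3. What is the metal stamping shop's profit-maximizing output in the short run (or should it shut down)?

Produce at Q = 12

Strip out fixed cost: VC = 117Q - 36Q^2 + 3Q^3. Then AVC = 117 - 36Q + 3Q^2 and MC = 117 - 72Q + 9Q^2.
AVC is minimized where dAVC/dQ = -36 + 6Q = 0, at Q = 6; min AVC = 117 - 36·6 + 3·6^2 = $9.
Because $549 ≥ $9, revenue can cover variable cost; the firm operates.
Set P = MC: 549 = 117 - 72Q + 9Q^2 → -432 - 72Q + 9Q^2 = 0. The roots are Q = -4 and Q = 12; the profit-maximizing output is on the rising part of MC, so Q* = 12.
Check: AVC at Q = 12 is $117 ≤ P, so revenue covers variable cost.
Profit = P·Q − TC = 549·12 − 1815 = $4773.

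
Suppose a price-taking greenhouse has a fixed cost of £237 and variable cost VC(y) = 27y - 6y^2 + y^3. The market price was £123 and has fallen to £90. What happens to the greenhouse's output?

AVC = 27 - 6y + y^2, minimized at y = 3 where min AVC = £18. MC = 27 - 12y + 3y^2.
At P = £123 ≥ min AVC, set P = MC on the rising branch: y = 8.
At P = £90 ≥ min AVC, set P = MC: y = 7. The firm stays open but cuts output.

Output falls from 8 to 7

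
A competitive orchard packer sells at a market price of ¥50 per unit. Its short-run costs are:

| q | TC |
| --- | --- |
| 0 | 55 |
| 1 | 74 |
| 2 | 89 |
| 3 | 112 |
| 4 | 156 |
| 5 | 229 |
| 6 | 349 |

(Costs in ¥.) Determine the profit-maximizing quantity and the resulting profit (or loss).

Compute π = P·q − TC at each output: q=0: -55; q=1: -24; q=2: 11; q=3: 38; q=4: 44; q=5: 21; q=6: -49.
Profit is maximized at q = 4. AVC there is 101/4 = ¥25.25 ≤ P, so producing beats shutting down (which would give -¥55).

q = 4; profit = ¥44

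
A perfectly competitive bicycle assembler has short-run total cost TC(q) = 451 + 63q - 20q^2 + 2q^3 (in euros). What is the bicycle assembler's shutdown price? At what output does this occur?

€13 per unit, at q = 5

The firm shuts down when price falls below the minimum of average variable cost. AVC = VC/q = 63 - 20q + 2q^2.
dAVC/dq = -20 + 4q = 0 gives q = 5. min AVC = 63 - 20·5 + 2·5^2 = 13.
The firm shuts down for any P below €13.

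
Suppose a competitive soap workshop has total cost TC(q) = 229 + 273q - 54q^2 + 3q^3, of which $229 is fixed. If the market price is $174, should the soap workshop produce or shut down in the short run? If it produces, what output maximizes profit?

Produce at q = 11

From TC, MC = TC'(q) = 273 - 108q + 9q^2 and AVC = VC/q = 273 - 54q + 3q^2.
AVC hits its minimum where MC = AVC, at q = 9, giving min AVC = 273 - 54·9 + 3·9^2 = $30.
Since P = $174 ≥ min AVC = $30, price covers variable cost and the firm should produce.
Set P = MC: 174 = 273 - 108q + 9q^2 → 99 - 108q + 9q^2 = 0. The roots are q = 1 and q = 11; the profit-maximizing output is on the rising part of MC, so q* = 11.
Check: AVC at q = 11 is $42 ≤ P, so revenue covers variable cost.
Profit = P·q − TC = 174·11 − 691 = $1223.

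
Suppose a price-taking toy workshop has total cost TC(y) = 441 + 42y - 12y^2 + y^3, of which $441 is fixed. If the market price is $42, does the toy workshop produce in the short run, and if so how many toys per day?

Produce at y = 8

Variable cost is VC = 42y - 12y^2 + y^3, so AVC = VC/y = 42 - 12y + y^2 and MC = dTC/dy = 42 - 24y + 3y^2.
AVC is minimized where dAVC/dy = -12 + 2y = 0, at y = 6; min AVC = 42 - 12·6 + 6^2 = $6.
Because $42 ≥ $6, revenue can cover variable cost; the firm operates.
Set P = MC: 42 = 42 - 24y + 3y^2 → -24y + 3y^2 = 0. The roots are y = 0 and y = 8; the profit-maximizing output is on the rising part of MC, so y* = 8.
Check: AVC at y = 8 is $10 ≤ P, so revenue covers variable cost.
Profit = P·y − TC = 42·8 − 521 = -$185, a loss, but smaller than the $441 fixed cost the firm would lose by shutting down.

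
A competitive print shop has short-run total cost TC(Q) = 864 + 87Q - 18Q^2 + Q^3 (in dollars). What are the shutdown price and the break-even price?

Shutdown price = min AVC. AVC = 87 - 18Q + Q^2, with vertex at Q = 9 and minimum $6.
ATC = 864/Q + 87 - 18Q + Q^2. Setting dATC/dQ = −864/Q^2 − 18 + 2Q = 0 gives Q = 12 (since 2·12^3 − 18·12^2 = 864).
min ATC = 864/12 + 87 − 18·12 + 12^2 = $87. That is the break-even price.
For $6 ≤ P < $87 the firm produces at a loss; below $6 it shuts down.

Shutdown price = $6; break-even price = $87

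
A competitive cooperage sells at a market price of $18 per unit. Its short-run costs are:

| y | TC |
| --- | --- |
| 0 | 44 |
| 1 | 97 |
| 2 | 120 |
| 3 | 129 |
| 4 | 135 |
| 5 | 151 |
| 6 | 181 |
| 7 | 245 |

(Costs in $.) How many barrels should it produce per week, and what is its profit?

Profit at each row (π = 18y − TC): y=0: -44; y=1: -79; y=2: -84; y=3: -75; y=4: -63; y=5: -61; y=6: -73; y=7: -119.
Profit is highest at y = 0. Equivalently, the lowest AVC in the table is 107/5 ≈ $21.40 at y = 5, and P = $18 falls below it — price never covers variable cost, so the firm shuts down and loses only its fixed cost.

y = 0 (shut down); profit = -$44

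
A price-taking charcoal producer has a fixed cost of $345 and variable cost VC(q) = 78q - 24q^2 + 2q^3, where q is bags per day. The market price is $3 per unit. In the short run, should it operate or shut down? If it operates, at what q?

From TC, MC = TC'(q) = 78 - 48q + 6q^2 and AVC = VC/q = 78 - 24q + 2q^2.
AVC is minimized where dAVC/dq = -24 + 4q = 0, at q = 6; min AVC = 78 - 24·6 + 2·6^2 = $6.
P = $3 lies below min AVC = $6; no output level covers variable cost.
Shutting down limits the loss to fixed cost, $345.

Shut down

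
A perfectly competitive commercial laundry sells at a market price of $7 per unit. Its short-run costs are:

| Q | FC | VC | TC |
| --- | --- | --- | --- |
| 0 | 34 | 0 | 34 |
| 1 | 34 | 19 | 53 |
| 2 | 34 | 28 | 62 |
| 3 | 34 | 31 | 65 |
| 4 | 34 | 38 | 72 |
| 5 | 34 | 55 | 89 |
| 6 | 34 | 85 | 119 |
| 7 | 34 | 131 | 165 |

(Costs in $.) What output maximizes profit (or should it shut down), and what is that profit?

Q = 0 (shut down); profit = -$34

Tabulate TR − TC: Q=0: -34; Q=1: -46; Q=2: -48; Q=3: -44; Q=4: -44; Q=5: -54; Q=6: -77; Q=7: -116.
Profit is highest at Q = 0. Equivalently, the lowest AVC in the table is 38/4 ≈ $9.50 at Q = 4, and P = $7 falls below it — price never covers variable cost, so the firm shuts down and loses only its fixed cost.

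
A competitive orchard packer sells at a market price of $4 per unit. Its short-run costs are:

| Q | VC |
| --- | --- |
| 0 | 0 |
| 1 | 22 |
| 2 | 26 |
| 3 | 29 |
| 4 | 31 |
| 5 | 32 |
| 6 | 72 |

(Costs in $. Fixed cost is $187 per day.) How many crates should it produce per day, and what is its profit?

Tabulate TR − TC: Q=0: -187; Q=1: -205; Q=2: -205; Q=3: -204; Q=4: -202; Q=5: -199; Q=6: -235.
Profit is highest at Q = 0. Equivalently, the lowest AVC in the table is 32/5 ≈ $6.40 at Q = 5, and P = $4 falls below it — price never covers variable cost, so the firm shuts down and loses only its fixed cost.

Q = 0 (shut down); profit = -$187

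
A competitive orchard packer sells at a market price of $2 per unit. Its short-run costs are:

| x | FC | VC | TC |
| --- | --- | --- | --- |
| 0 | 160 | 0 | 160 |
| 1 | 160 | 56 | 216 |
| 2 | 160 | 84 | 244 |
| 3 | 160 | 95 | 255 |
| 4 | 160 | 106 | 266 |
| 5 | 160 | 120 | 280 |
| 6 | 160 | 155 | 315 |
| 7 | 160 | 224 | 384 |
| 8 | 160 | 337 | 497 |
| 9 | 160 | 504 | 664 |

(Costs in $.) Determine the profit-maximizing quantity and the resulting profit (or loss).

x = 0 (shut down); profit = -$160

Profit at each row (π = 2x − TC): x=0: -160; x=1: -214; x=2: -240; x=3: -249; x=4: -258; x=5: -270; x=6: -303; x=7: -370; x=8: -481; x=9: -646.
Profit is highest at x = 0. Equivalently, the lowest AVC in the table is 120/5 ≈ $24 at x = 5, and P = $2 falls below it — price never covers variable cost, so the firm shuts down and loses only its fixed cost.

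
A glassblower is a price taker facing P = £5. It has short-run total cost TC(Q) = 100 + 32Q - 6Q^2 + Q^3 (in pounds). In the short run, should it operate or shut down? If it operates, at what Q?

From TC, MC = TC'(Q) = 32 - 12Q + 3Q^2 and AVC = VC/Q = 32 - 6Q + Q^2.
The AVC parabola has its vertex at Q = 6/2 = 3, where AVC = 32 - 6·3 + 3^2 = £23.
With P < min AVC (£5 < £23), every unit sold adds to the loss.
Best response: produce nothing and absorb the £100 fixed cost.

Shut down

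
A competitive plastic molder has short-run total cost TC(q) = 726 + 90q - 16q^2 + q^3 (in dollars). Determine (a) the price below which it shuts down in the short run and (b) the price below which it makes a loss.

Shutdown price = min AVC. AVC = 90 - 16q + q^2, with vertex at q = 8 and minimum $26.
ATC = 726/q + 90 - 16q + q^2. Setting dATC/dq = −726/q^2 − 16 + 2q = 0 gives q = 11 (since 2·11^3 − 16·11^2 = 726).
min ATC = 726/11 + 90 − 16·11 + 11^2 = $101. That is the break-even price.
Between these two prices the firm operates at a loss; above $101 it earns a profit.

Shutdown price = $26; break-even price = $101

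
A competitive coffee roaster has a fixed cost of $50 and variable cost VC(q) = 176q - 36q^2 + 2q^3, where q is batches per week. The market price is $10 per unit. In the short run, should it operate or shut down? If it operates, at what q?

Shut down

Strip out fixed cost: VC = 176q - 36q^2 + 2q^3. Then AVC = 176 - 36q + 2q^2 and MC = 176 - 72q + 6q^2.
AVC is minimized where dAVC/dq = -36 + 4q = 0, at q = 9; min AVC = 176 - 36·9 + 2·9^2 = $14.
P = $10 lies below min AVC = $14; no output level covers variable cost.
The firm minimizes its loss by shutting down and losing only its fixed cost of $50.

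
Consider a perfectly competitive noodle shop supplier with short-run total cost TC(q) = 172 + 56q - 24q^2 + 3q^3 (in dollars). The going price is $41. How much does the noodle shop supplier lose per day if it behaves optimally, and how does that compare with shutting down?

Profit = -$22 at q = 5

AVC = 56 - 24q + 3q^2 has its minimum $8 at q = 4; price $41 clears that bar, so the firm operates.
With MC = 56 - 48q + 9q^2, P = MC on the upward-sloping part at q* = 5.
TR = 41·5 = 205. TC = 172 + 55 = 227. Profit = 205 − 227 = -$22.
That loss of $22 beats the $172 the firm would lose by shutting down; producing recovers $150 of fixed cost.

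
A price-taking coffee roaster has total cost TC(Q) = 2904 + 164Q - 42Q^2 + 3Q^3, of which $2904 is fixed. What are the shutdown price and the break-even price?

Shutdown price = $17; break-even price = $329

Shutdown price = min AVC. AVC = 164 - 42Q + 3Q^2, with vertex at Q = 7 and minimum $17.
ATC = 2904/Q + 164 - 42Q + 3Q^2. Setting dATC/dQ = −2904/Q^2 − 42 + 6Q = 0 gives Q = 11 (since 6·11^3 − 42·11^2 = 2904).
min ATC = 2904/11 + 164 − 42·11 + 3·11^2 = $329. That is the break-even price.
Between these two prices the firm operates at a loss; above $329 it earns a profit.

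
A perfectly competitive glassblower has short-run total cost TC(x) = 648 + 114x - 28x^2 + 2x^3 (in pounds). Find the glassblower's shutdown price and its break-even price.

Shutdown price = £16; break-even price = £96

Shutdown price = min AVC. AVC = 114 - 28x + 2x^2, with vertex at x = 7 and minimum £16.
ATC = 648/x + 114 - 28x + 2x^2. Setting dATC/dx = −648/x^2 − 28 + 4x = 0 gives x = 9 (since 4·9^3 − 28·9^2 = 648).
min ATC = 648/9 + 114 − 28·9 + 2·9^2 = £96. That is the break-even price.
For £16 ≤ P < £96 the firm produces at a loss; below £16 it shuts down.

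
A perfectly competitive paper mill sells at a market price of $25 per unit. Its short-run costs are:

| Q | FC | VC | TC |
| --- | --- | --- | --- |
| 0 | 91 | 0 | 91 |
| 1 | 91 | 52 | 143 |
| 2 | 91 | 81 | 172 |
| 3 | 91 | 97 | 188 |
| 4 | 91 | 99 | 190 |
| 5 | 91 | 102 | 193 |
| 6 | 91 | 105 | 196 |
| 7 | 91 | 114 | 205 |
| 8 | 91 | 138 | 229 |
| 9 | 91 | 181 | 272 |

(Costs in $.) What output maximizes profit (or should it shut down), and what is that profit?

Tabulate TR − TC: Q=0: -91; Q=1: -118; Q=2: -122; Q=3: -113; Q=4: -90; Q=5: -68; Q=6: -46; Q=7: -30; Q=8: -29; Q=9: -47.
Profit is maximized at Q = 8. AVC there is 138/8 = $17.25 ≤ P, so producing beats shutting down (which would give -$91).

Q = 8; profit = -$29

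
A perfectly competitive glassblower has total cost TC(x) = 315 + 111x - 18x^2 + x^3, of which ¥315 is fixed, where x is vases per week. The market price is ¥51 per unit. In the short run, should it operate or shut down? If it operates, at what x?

Variable cost is VC = 111x - 18x^2 + x^3, so AVC = VC/x = 111 - 18x + x^2 and MC = dTC/dx = 111 - 36x + 3x^2.
The AVC parabola has its vertex at x = 18/2 = 9, where AVC = 111 - 18·9 + 9^2 = ¥30.
Since P = ¥51 ≥ min AVC = ¥30, price covers variable cost and the firm should produce.
P = MC gives 60 - 36x + 3x^2 = 0, with roots 2 and 10. Take the larger (rising MC): x* = 10.
Check: AVC at x = 10 is ¥31 ≤ P, so revenue covers variable cost.
Profit = P·x − TC = 51·10 − 625 = -¥115, a loss, but smaller than the ¥315 fixed cost the firm would lose by shutting down.

Produce at x = 10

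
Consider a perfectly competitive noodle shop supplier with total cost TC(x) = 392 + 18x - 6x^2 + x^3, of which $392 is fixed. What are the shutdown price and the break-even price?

AVC = 18 - 6x + x^2; minimized at x = 3, giving min AVC = $9. That is the shutdown price.
ATC = 392/x + 18 - 6x + x^2. Setting dATC/dx = −392/x^2 − 6 + 2x = 0 gives x = 7 (since 2·7^3 − 6·7^2 = 392).
min ATC = 392/7 + 18 − 6·7 + 7^2 = $81. That is the break-even price.
Between these two prices the firm operates at a loss; above $81 it earns a profit.

Shutdown price = $9; break-even price = $81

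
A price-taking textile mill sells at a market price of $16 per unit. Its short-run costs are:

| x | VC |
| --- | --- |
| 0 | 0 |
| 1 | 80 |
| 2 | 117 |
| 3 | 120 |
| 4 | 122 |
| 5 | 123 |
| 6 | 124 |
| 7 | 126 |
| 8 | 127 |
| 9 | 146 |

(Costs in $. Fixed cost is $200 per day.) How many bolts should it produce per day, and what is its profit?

Tabulate TR − TC: x=0: -200; x=1: -264; x=2: -285; x=3: -272; x=4: -258; x=5: -243; x=6: -228; x=7: -214; x=8: -199; x=9: -202.
Profit is maximized at x = 8. AVC there is 127/8 = $15.88 ≤ P, so producing beats shutting down (which would give -$200).

x = 8; profit = -$199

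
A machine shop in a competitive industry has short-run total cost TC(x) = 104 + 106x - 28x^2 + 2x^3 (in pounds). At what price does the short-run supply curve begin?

The firm shuts down when price falls below the minimum of average variable cost. AVC = VC/x = 106 - 28x + 2x^2.
At the minimum of AVC, MC = AVC. MC = 106 - 56x + 6x^2; setting MC = AVC gives 4x^2 - 28x = 0, so x = 7. min AVC = 8.
So the shutdown price is £8.

£8 per unit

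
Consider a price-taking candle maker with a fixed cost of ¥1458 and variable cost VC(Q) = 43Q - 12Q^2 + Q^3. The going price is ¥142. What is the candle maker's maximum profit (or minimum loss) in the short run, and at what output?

AVC = 43 - 12Q + Q^2; min AVC = ¥7 at Q = 6. Since P = ¥142 ≥ min AVC, the firm produces.
MC = 43 - 24Q + 3Q^2. Setting P = MC and taking the root on the rising branch gives Q* = 11.
TR = 142·11 = 1562. TC = 1458 + 352 = 1810. Profit = 1562 − 1810 = -¥248.
Shutting down would mean losing the fixed cost of ¥1458, so operating at a loss of ¥248 is better by ¥1210.

Profit = -¥248 at Q = 11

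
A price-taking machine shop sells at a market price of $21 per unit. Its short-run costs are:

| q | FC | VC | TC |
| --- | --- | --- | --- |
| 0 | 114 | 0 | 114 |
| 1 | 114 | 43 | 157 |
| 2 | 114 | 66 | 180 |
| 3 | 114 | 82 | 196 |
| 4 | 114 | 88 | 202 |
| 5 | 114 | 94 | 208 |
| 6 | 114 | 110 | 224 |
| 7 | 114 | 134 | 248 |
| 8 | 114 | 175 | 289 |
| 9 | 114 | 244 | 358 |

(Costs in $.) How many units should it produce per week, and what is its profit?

q = 6; profit = -$98

Profit at each row (π = 21q − TC): q=0: -114; q=1: -136; q=2: -138; q=3: -133; q=4: -118; q=5: -103; q=6: -98; q=7: -101; q=8: -121; q=9: -169.
Profit is maximized at q = 6. AVC there is 110/6 = $18.33 ≤ P, so producing beats shutting down (which would give -$114).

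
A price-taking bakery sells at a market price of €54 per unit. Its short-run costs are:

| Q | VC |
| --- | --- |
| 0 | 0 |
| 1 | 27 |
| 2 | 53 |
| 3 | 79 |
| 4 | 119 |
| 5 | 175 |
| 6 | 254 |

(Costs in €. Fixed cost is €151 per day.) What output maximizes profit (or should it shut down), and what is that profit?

Profit at each row (π = 54Q − TC): Q=0: -151; Q=1: -124; Q=2: -96; Q=3: -68; Q=4: -54; Q=5: -56; Q=6: -81.
Profit is maximized at Q = 4. AVC there is 119/4 = €29.75 ≤ P, so producing beats shutting down (which would give -€151).

Q = 4; profit = -€54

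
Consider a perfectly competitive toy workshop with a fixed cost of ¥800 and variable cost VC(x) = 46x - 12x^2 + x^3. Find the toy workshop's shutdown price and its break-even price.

Shutdown price = ¥10; break-even price = ¥106

Shutdown price = min AVC. AVC = 46 - 12x + x^2, with vertex at x = 6 and minimum ¥10.
ATC = 800/x + 46 - 12x + x^2. Setting dATC/dx = −800/x^2 − 12 + 2x = 0 gives x = 10 (since 2·10^3 − 12·10^2 = 800).
min ATC = 800/10 + 46 − 12·10 + 10^2 = ¥106. That is the break-even price.
For ¥10 ≤ P < ¥106 the firm produces at a loss; below ¥10 it shuts down.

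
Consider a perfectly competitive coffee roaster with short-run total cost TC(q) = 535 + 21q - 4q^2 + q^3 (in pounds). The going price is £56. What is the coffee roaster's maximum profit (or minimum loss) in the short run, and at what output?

AVC = 21 - 4q + q^2; min AVC = £17 at q = 2. Since P = £56 ≥ min AVC, the firm produces.
MC = 21 - 8q + 3q^2. Setting P = MC and taking the root on the rising branch gives q* = 5.
TR = 56·5 = 280. TC = 535 + 130 = 665. Profit = 280 − 665 = -£385.
That loss of £385 beats the £535 the firm would lose by shutting down; producing recovers £150 of fixed cost.

Profit = -£385 at q = 5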